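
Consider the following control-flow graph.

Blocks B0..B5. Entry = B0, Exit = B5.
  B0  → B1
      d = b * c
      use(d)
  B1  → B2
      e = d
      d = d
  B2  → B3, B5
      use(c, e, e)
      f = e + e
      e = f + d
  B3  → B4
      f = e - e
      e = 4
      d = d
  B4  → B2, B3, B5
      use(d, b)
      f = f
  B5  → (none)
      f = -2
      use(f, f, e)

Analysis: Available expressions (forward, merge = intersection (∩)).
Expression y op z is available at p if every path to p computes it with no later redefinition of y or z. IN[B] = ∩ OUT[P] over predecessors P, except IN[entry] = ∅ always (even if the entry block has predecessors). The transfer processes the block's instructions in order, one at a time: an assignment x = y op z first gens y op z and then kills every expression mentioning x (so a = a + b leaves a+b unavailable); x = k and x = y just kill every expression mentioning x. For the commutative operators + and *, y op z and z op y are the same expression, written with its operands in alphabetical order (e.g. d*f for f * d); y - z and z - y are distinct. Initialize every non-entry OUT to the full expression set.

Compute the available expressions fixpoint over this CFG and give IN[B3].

Fixpoint table:
  B0:  IN={}  OUT={b*c}
  B1:  IN={b*c}  OUT={b*c}
  B2:  IN={b*c}  OUT={b*c, d+f}
  B3:  IN={b*c}  OUT={b*c}
  B4:  IN={b*c}  OUT={b*c}
  B5:  IN={b*c}  OUT={b*c}

Merge at B3: IN[B3] = OUT[B2] ∩ OUT[B4] = {b*c}

Answer: {b*c}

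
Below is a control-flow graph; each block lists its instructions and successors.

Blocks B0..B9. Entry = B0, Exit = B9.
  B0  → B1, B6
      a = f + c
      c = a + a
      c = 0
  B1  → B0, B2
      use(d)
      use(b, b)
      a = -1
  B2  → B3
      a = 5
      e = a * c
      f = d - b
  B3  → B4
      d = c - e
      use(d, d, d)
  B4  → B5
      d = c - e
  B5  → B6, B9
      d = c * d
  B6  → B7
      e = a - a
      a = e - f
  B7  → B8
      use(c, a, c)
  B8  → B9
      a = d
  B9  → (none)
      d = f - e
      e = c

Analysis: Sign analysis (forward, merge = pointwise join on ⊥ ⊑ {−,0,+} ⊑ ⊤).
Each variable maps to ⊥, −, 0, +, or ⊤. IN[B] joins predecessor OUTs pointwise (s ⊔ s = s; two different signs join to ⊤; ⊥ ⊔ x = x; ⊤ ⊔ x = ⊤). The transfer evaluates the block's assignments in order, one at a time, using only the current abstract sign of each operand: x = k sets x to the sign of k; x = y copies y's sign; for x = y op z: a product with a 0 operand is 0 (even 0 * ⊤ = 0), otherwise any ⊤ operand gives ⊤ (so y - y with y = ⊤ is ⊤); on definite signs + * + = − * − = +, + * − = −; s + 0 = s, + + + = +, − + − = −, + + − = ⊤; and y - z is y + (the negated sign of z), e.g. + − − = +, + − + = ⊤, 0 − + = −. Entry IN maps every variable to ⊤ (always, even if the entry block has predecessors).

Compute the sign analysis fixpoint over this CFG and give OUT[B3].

Answer: {a: +, b: ⊤, c: 0, d: 0, e: 0, f: ⊤}

Derivation:
Fixpoint table:
  B0:   IN=(all ⊤)   OUT={c:0; rest ⊤}
  B1:   IN={c:0; rest ⊤}   OUT={a:-, c:0; rest ⊤}
  B2:   IN={a:-, c:0; rest ⊤}   OUT={a:+, c:0, e:0; rest ⊤}
  B3:   IN={a:+, c:0, e:0; rest ⊤}   OUT={a:+, c:0, d:0, e:0; rest ⊤}
  B4:   IN={a:+, c:0, d:0, e:0; rest ⊤}   OUT={a:+, c:0, d:0, e:0; rest ⊤}
  B5:   IN={a:+, c:0, d:0, e:0; rest ⊤}   OUT={a:+, c:0, d:0, e:0; rest ⊤}
  B6:   IN={c:0; rest ⊤}   OUT={c:0; rest ⊤}
  B7:   IN={c:0; rest ⊤}   OUT={c:0; rest ⊤}
  B8:   IN={c:0; rest ⊤}   OUT={c:0; rest ⊤}
  B9:   IN={c:0; rest ⊤}   OUT={c:0, e:0; rest ⊤}

Merge at B3: IN[B3] = OUT[B2] = {a: +, b: ⊤, c: 0, d: ⊤, e: 0, f: ⊤}
Applying B3's transfer function to that IN value gives OUT[B3] (row B3 above).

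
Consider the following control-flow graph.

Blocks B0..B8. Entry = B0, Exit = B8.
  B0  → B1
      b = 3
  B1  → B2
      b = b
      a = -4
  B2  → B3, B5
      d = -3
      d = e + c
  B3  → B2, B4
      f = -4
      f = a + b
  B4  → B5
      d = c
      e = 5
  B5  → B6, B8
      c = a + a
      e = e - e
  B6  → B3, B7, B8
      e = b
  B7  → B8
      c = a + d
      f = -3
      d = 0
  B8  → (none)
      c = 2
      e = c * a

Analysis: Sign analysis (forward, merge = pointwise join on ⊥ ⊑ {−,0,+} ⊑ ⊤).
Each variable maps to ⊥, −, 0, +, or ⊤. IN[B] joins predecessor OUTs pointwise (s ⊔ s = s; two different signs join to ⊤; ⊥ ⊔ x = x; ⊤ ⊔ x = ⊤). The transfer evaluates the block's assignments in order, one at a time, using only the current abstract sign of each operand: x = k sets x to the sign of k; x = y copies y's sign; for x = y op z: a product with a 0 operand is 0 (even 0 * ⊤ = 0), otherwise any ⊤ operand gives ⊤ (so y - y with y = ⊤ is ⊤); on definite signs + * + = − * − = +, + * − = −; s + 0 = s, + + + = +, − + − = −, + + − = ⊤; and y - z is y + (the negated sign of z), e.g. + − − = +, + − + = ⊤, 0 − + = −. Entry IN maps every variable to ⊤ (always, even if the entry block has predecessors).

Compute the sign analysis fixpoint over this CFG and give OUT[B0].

Per-block solution:
  B0:  IN=(all ⊤)  OUT={b:+; rest ⊤}
  B1:  IN={b:+; rest ⊤}  OUT={a:-, b:+; rest ⊤}
  B2:  IN={a:-, b:+; rest ⊤}  OUT={a:-, b:+; rest ⊤}
  B3:  IN={a:-, b:+; rest ⊤}  OUT={a:-, b:+; rest ⊤}
  B4:  IN={a:-, b:+; rest ⊤}  OUT={a:-, b:+, e:+; rest ⊤}
  B5:  IN={a:-, b:+; rest ⊤}  OUT={a:-, b:+, c:-; rest ⊤}
  B6:  IN={a:-, b:+, c:-; rest ⊤}  OUT={a:-, b:+, c:-, e:+; rest ⊤}
  B7:  IN={a:-, b:+, c:-, e:+; rest ⊤}  OUT={a:-, b:+, d:0, e:+, f:-; rest ⊤}
  B8:  IN={a:-, b:+; rest ⊤}  OUT={a:-, b:+, c:+, e:-; rest ⊤}

B0 is the boundary node: IN[B0] = {a: ⊤, b: ⊤, c: ⊤, d: ⊤, e: ⊤, f: ⊤}
Applying B0's transfer function to that IN value gives OUT[B0] (row B0 above).

Answer: {a: ⊤, b: +, c: ⊤, d: ⊤, e: ⊤, f: ⊤}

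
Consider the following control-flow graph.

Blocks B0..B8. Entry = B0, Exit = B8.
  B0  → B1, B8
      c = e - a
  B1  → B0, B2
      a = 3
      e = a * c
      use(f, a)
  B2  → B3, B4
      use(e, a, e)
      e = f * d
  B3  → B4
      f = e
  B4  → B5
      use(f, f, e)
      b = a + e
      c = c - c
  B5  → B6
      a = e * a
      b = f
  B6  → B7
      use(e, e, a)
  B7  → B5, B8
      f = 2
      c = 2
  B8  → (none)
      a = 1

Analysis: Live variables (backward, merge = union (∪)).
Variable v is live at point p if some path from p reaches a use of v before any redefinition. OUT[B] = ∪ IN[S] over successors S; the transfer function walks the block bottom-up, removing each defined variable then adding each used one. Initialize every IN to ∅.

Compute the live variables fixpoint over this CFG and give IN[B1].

Converged values:
  B0:  IN={a, d, e, f}  OUT={c, d, f}
  B1:  IN={c, d, f}  OUT={a, c, d, e, f}
  B2:  IN={a, c, d, e, f}  OUT={a, c, e, f}
  B3:  IN={a, c, e}  OUT={a, c, e, f}
  B4:  IN={a, c, e, f}  OUT={a, e, f}
  B5:  IN={a, e, f}  OUT={a, e}
  B6:  IN={a, e}  OUT={a, e}
  B7:  IN={a, e}  OUT={a, e, f}
  B8:  IN={}  OUT={}

Merge at B1: OUT[B1] = IN[B0] ⊔ IN[B2] = {a, c, d, e, f}
Applying B1's transfer function to that OUT value gives IN[B1] (row B1 above).

Answer: {c, d, f}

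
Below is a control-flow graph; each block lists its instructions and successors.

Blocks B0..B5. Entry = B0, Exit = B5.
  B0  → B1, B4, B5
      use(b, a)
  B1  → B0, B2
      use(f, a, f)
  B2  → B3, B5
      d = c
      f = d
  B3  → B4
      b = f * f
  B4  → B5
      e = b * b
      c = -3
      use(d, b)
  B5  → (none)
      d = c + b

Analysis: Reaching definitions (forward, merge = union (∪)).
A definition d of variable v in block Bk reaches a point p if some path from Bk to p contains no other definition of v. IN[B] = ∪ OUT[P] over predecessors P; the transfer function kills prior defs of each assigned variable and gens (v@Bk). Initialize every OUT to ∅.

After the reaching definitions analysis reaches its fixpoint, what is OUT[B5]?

Per-block solution:
  B0: | IN={} | OUT={}
  B1: | IN={} | OUT={}
  B2: | IN={} | OUT={d@B2, f@B2}
  B3: | IN={d@B2, f@B2} | OUT={b@B3, d@B2, f@B2}
  B4: | IN={b@B3, d@B2, f@B2} | OUT={b@B3, c@B4, d@B2, e@B4, f@B2}
  B5: | IN={b@B3, c@B4, d@B2, e@B4, f@B2} | OUT={b@B3, c@B4, d@B5, e@B4, f@B2}

Merge at B5: IN[B5] = OUT[B0] ⊔ OUT[B2] ⊔ OUT[B4] = {b@B3, c@B4, d@B2, e@B4, f@B2}
Applying B5's transfer function to that IN value gives OUT[B5] (row B5 above).

Answer: {b@B3, c@B4, d@B5, e@B4, f@B2}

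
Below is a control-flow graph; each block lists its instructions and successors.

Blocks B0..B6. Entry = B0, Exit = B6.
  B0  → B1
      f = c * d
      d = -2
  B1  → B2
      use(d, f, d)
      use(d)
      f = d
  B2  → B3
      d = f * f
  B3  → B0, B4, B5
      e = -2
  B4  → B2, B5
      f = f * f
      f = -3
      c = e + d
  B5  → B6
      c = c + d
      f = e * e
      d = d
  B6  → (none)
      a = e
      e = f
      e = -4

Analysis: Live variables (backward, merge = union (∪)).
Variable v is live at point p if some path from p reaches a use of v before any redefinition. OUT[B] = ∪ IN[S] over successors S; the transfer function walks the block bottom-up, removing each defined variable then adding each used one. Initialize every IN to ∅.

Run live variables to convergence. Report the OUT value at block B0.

Answer: {c, d, f}

Derivation:
Converged values:
  B0:  IN={c, d}  OUT={c, d, f}
  B1:  IN={c, d, f}  OUT={c, f}
  B2:  IN={c, f}  OUT={c, d, f}
  B3:  IN={c, d, f}  OUT={c, d, e, f}
  B4:  IN={d, e, f}  OUT={c, d, e, f}
  B5:  IN={c, d, e}  OUT={e, f}
  B6:  IN={e, f}  OUT={}

Merge at B0: OUT[B0] = IN[B1] = {c, d, f}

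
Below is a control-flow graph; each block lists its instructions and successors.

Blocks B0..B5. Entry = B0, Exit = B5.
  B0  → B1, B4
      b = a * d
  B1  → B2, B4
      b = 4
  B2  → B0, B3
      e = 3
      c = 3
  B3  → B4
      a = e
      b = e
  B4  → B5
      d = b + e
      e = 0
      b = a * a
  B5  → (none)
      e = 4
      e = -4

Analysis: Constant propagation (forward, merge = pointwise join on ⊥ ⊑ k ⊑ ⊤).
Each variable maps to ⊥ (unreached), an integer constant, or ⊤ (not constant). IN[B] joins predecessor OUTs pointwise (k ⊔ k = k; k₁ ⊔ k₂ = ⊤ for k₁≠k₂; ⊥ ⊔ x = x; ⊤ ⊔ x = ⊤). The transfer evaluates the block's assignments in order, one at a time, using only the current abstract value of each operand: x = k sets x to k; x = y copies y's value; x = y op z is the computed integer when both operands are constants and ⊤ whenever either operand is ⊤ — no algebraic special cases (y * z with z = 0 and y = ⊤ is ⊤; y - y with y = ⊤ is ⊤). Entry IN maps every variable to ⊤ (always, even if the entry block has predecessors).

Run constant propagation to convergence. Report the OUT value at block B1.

Per-block solution:
  B0:   IN=(all ⊤)   OUT=(all ⊤)
  B1:   IN=(all ⊤)   OUT={b:4; rest ⊤}
  B2:   IN={b:4; rest ⊤}   OUT={b:4, c:3, e:3; rest ⊤}
  B3:   IN={b:4, c:3, e:3; rest ⊤}   OUT={a:3, b:3, c:3, e:3; rest ⊤}
  B4:   IN=(all ⊤)   OUT={e:0; rest ⊤}
  B5:   IN={e:0; rest ⊤}   OUT={e:-4; rest ⊤}

Merge at B1: IN[B1] = OUT[B0] = {a: ⊤, b: ⊤, c: ⊤, d: ⊤, e: ⊤, f: ⊤}
Applying B1's transfer function to that IN value gives OUT[B1] (row B1 above).

Answer: {a: ⊤, b: 4, c: ⊤, d: ⊤, e: ⊤, f: ⊤}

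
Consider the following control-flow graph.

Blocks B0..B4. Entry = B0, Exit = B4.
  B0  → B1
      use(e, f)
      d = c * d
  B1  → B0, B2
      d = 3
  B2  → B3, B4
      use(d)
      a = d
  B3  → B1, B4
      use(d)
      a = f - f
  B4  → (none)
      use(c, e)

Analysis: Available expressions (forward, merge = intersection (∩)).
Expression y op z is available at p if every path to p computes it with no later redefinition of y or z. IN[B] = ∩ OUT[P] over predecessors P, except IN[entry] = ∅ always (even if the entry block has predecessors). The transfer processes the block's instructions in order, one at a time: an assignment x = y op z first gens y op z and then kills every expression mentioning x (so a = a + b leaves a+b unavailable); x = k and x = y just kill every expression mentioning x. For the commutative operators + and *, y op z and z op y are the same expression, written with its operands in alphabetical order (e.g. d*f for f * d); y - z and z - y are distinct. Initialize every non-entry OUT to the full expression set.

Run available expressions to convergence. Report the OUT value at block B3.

Per-block solution:
  B0: | IN={} | OUT={}
  B1: | IN={} | OUT={}
  B2: | IN={} | OUT={}
  B3: | IN={} | OUT={f-f}
  B4: | IN={} | OUT={}

Merge at B3: IN[B3] = OUT[B2] = {}
Applying B3's transfer function to that IN value gives OUT[B3] (row B3 above).

Answer: {f-f}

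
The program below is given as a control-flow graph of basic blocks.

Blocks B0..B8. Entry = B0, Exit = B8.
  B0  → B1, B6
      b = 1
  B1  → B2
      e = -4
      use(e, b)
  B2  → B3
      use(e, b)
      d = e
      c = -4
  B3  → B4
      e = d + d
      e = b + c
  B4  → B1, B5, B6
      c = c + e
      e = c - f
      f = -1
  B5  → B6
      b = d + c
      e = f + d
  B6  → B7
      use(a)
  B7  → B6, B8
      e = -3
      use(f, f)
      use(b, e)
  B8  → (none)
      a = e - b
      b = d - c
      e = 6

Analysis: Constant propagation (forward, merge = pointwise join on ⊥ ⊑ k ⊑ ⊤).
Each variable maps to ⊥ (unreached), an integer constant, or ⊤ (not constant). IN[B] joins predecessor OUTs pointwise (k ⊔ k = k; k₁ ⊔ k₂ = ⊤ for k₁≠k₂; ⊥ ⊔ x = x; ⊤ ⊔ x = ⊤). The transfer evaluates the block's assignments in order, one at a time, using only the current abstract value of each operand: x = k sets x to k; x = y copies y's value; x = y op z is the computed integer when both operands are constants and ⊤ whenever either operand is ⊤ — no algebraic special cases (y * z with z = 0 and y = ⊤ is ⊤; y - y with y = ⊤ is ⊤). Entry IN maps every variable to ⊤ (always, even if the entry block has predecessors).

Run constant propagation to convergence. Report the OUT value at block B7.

Answer: {a: ⊤, b: ⊤, c: ⊤, d: ⊤, e: -3, f: ⊤}

Derivation:
Fixpoint table:
  B0:  IN=(all ⊤)  OUT={b:1; rest ⊤}
  B1:  IN={b:1; rest ⊤}  OUT={b:1, e:-4; rest ⊤}
  B2:  IN={b:1, e:-4; rest ⊤}  OUT={b:1, c:-4, d:-4, e:-4; rest ⊤}
  B3:  IN={b:1, c:-4, d:-4, e:-4; rest ⊤}  OUT={b:1, c:-4, d:-4, e:-3; rest ⊤}
  B4:  IN={b:1, c:-4, d:-4, e:-3; rest ⊤}  OUT={b:1, c:-7, d:-4, f:-1; rest ⊤}
  B5:  IN={b:1, c:-7, d:-4, f:-1; rest ⊤}  OUT={b:-11, c:-7, d:-4, e:-5, f:-1; rest ⊤}
  B6:  IN=(all ⊤)  OUT=(all ⊤)
  B7:  IN=(all ⊤)  OUT={e:-3; rest ⊤}
  B8:  IN={e:-3; rest ⊤}  OUT={e:6; rest ⊤}

Merge at B7: IN[B7] = OUT[B6] = {a: ⊤, b: ⊤, c: ⊤, d: ⊤, e: ⊤, f: ⊤}
Applying B7's transfer function to that IN value gives OUT[B7] (row B7 above).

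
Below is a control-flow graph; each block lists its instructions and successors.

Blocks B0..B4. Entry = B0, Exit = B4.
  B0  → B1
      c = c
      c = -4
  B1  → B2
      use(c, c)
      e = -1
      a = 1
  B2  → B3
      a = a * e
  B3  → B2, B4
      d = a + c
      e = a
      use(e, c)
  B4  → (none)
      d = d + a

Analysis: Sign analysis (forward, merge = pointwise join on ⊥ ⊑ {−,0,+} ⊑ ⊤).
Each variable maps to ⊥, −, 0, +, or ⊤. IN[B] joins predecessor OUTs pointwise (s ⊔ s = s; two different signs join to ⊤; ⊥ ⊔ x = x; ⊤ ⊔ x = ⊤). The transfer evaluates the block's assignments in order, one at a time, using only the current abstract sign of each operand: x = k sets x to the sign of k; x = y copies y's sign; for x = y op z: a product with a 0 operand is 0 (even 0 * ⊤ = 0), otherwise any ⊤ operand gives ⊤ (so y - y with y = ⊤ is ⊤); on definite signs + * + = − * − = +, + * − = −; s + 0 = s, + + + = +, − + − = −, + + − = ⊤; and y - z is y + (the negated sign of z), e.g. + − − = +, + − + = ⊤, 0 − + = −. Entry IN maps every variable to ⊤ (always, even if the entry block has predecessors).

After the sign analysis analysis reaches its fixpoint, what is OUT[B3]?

Answer: {a: ⊤, b: ⊤, c: -, d: ⊤, e: ⊤, f: ⊤}

Trace:
Per-block solution:
  B0:  IN=(all ⊤)  OUT={c:-; rest ⊤}
  B1:  IN={c:-; rest ⊤}  OUT={a:+, c:-, e:-; rest ⊤}
  B2:  IN={c:-; rest ⊤}  OUT={c:-; rest ⊤}
  B3:  IN={c:-; rest ⊤}  OUT={c:-; rest ⊤}
  B4:  IN={c:-; rest ⊤}  OUT={c:-; rest ⊤}

Merge at B3: IN[B3] = OUT[B2] = {a: ⊤, b: ⊤, c: -, d: ⊤, e: ⊤, f: ⊤}
Applying B3's transfer function to that IN value gives OUT[B3] (row B3 above).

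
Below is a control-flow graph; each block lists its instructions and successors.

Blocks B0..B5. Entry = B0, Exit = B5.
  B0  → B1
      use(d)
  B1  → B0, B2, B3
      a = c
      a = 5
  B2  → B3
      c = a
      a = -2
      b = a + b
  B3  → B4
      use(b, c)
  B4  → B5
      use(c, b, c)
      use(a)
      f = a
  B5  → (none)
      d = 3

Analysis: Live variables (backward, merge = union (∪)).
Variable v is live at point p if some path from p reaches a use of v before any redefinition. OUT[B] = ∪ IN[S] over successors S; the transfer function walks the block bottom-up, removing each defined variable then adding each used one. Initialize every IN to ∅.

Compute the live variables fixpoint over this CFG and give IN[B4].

Converged values:
  B0:   IN={b, c, d}   OUT={b, c, d}
  B1:   IN={b, c, d}   OUT={a, b, c, d}
  B2:   IN={a, b}   OUT={a, b, c}
  B3:   IN={a, b, c}   OUT={a, b, c}
  B4:   IN={a, b, c}   OUT={}
  B5:   IN={}   OUT={}

Merge at B4: OUT[B4] = IN[B5] = {}
Applying B4's transfer function to that OUT value gives IN[B4] (row B4 above).

Answer: {a, b, c}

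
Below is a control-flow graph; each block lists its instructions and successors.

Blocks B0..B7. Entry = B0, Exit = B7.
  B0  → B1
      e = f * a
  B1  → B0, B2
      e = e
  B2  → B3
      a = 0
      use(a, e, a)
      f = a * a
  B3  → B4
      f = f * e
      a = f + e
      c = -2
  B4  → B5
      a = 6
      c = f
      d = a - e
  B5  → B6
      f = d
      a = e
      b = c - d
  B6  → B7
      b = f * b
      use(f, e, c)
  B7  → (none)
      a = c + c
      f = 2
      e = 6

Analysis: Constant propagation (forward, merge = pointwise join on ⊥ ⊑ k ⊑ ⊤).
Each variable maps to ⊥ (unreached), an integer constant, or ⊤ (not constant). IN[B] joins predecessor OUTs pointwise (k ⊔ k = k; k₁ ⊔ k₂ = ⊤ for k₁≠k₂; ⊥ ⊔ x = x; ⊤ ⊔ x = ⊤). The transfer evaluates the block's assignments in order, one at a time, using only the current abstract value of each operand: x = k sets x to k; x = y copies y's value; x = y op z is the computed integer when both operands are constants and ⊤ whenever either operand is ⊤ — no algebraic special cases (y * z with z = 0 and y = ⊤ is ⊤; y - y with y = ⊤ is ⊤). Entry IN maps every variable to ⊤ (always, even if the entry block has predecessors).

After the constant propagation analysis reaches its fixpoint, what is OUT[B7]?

Converged values:
  B0:   IN=(all ⊤)   OUT=(all ⊤)
  B1:   IN=(all ⊤)   OUT=(all ⊤)
  B2:   IN=(all ⊤)   OUT={a:0, f:0; rest ⊤}
  B3:   IN={a:0, f:0; rest ⊤}   OUT={c:-2; rest ⊤}
  B4:   IN={c:-2; rest ⊤}   OUT={a:6; rest ⊤}
  B5:   IN={a:6; rest ⊤}   OUT=(all ⊤)
  B6:   IN=(all ⊤)   OUT=(all ⊤)
  B7:   IN=(all ⊤)   OUT={e:6, f:2; rest ⊤}

Merge at B7: IN[B7] = OUT[B6] = {a: ⊤, b: ⊤, c: ⊤, d: ⊤, e: ⊤, f: ⊤}
Applying B7's transfer function to that IN value gives OUT[B7] (row B7 above).

Answer: {a: ⊤, b: ⊤, c: ⊤, d: ⊤, e: 6, f: 2}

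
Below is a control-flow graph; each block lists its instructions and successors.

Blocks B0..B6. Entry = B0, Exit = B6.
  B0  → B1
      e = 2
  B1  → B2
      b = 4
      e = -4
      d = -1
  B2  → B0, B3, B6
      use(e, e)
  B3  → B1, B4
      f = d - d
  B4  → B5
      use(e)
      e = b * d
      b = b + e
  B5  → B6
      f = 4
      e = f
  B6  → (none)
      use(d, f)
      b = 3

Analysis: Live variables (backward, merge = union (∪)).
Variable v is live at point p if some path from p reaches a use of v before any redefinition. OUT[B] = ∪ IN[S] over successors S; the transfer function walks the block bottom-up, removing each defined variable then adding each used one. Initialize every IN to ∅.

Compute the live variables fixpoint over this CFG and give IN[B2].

Answer: {b, d, e, f}

Working:
Per-block solution:
  B0:  IN={f}  OUT={f}
  B1:  IN={f}  OUT={b, d, e, f}
  B2:  IN={b, d, e, f}  OUT={b, d, e, f}
  B3:  IN={b, d, e}  OUT={b, d, e, f}
  B4:  IN={b, d, e}  OUT={d}
  B5:  IN={d}  OUT={d, f}
  B6:  IN={d, f}  OUT={}

Merge at B2: OUT[B2] = IN[B0] ⊔ IN[B3] ⊔ IN[B6] = {b, d, e, f}
Applying B2's transfer function to that OUT value gives IN[B2] (row B2 above).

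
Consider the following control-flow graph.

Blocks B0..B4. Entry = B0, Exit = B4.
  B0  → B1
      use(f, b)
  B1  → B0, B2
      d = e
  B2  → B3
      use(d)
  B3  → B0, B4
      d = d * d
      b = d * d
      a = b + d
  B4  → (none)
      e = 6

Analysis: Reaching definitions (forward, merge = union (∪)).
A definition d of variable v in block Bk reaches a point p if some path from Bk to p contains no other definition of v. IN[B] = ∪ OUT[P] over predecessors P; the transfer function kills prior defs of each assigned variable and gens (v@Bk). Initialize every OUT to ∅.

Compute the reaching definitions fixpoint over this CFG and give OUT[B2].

Converged values:
  B0: | IN={a@B3, b@B3, d@B1, d@B3} | OUT={a@B3, b@B3, d@B1, d@B3}
  B1: | IN={a@B3, b@B3, d@B1, d@B3} | OUT={a@B3, b@B3, d@B1}
  B2: | IN={a@B3, b@B3, d@B1} | OUT={a@B3, b@B3, d@B1}
  B3: | IN={a@B3, b@B3, d@B1} | OUT={a@B3, b@B3, d@B3}
  B4: | IN={a@B3, b@B3, d@B3} | OUT={a@B3, b@B3, d@B3, e@B4}

Merge at B2: IN[B2] = OUT[B1] = {a@B3, b@B3, d@B1}
Applying B2's transfer function to that IN value gives OUT[B2] (row B2 above).

Answer: {a@B3, b@B3, d@B1}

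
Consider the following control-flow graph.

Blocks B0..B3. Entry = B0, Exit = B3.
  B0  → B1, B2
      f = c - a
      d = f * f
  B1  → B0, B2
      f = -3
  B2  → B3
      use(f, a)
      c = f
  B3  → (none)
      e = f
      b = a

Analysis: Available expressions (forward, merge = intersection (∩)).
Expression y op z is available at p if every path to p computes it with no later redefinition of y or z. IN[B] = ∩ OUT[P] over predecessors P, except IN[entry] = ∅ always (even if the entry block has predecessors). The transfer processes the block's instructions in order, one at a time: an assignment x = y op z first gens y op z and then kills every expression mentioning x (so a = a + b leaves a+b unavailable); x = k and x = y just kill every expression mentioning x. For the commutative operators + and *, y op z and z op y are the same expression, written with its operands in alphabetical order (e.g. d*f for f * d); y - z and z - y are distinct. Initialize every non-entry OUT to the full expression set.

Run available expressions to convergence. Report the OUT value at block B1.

Answer: {c-a}

Derivation:
Fixpoint table:
  B0:   IN={}   OUT={c-a, f*f}
  B1:   IN={c-a, f*f}   OUT={c-a}
  B2:   IN={c-a}   OUT={}
  B3:   IN={}   OUT={}

Merge at B1: IN[B1] = OUT[B0] = {c-a, f*f}
Applying B1's transfer function to that IN value gives OUT[B1] (row B1 above).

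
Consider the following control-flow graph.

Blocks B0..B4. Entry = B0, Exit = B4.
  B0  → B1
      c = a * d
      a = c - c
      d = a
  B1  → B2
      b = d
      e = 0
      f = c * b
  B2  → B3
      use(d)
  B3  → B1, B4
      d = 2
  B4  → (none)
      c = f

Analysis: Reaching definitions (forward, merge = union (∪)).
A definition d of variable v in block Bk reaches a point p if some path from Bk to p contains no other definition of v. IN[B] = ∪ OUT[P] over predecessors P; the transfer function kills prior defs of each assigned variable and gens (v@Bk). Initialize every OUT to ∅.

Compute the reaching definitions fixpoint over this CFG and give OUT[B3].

Converged values:
  B0:   IN={}   OUT={a@B0, c@B0, d@B0}
  B1:   IN={a@B0, b@B1, c@B0, d@B0, d@B3, e@B1, f@B1}   OUT={a@B0, b@B1, c@B0, d@B0, d@B3, e@B1, f@B1}
  B2:   IN={a@B0, b@B1, c@B0, d@B0, d@B3, e@B1, f@B1}   OUT={a@B0, b@B1, c@B0, d@B0, d@B3, e@B1, f@B1}
  B3:   IN={a@B0, b@B1, c@B0, d@B0, d@B3, e@B1, f@B1}   OUT={a@B0, b@B1, c@B0, d@B3, e@B1, f@B1}
  B4:   IN={a@B0, b@B1, c@B0, d@B3, e@B1, f@B1}   OUT={a@B0, b@B1, c@B4, d@B3, e@B1, f@B1}

Merge at B3: IN[B3] = OUT[B2] = {a@B0, b@B1, c@B0, d@B0, d@B3, e@B1, f@B1}
Applying B3's transfer function to that IN value gives OUT[B3] (row B3 above).

Answer: {a@B0, b@B1, c@B0, d@B3, e@B1, f@B1}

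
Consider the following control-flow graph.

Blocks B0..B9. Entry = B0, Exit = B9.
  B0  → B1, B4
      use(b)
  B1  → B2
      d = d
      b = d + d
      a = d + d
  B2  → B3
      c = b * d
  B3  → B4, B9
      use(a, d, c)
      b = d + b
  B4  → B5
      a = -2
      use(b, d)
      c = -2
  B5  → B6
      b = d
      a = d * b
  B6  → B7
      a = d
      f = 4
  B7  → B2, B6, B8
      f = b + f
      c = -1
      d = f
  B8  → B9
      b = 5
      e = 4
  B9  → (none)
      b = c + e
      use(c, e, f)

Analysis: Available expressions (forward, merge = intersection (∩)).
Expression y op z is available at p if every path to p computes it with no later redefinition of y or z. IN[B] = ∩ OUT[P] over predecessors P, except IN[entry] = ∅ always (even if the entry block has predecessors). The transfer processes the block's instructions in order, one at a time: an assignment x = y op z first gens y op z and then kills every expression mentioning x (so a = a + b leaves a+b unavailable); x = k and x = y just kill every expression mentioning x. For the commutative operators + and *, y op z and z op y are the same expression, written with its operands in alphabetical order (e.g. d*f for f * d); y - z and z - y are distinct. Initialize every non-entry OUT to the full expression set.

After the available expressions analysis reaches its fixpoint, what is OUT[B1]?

Per-block solution:
  B0:  IN={}  OUT={}
  B1:  IN={}  OUT={d+d}
  B2:  IN={}  OUT={b*d}
  B3:  IN={b*d}  OUT={}
  B4:  IN={}  OUT={}
  B5:  IN={}  OUT={b*d}
  B6:  IN={}  OUT={}
  B7:  IN={}  OUT={}
  B8:  IN={}  OUT={}
  B9:  IN={}  OUT={c+e}

Merge at B1: IN[B1] = OUT[B0] = {}
Applying B1's transfer function to that IN value gives OUT[B1] (row B1 above).

Answer: {d+d}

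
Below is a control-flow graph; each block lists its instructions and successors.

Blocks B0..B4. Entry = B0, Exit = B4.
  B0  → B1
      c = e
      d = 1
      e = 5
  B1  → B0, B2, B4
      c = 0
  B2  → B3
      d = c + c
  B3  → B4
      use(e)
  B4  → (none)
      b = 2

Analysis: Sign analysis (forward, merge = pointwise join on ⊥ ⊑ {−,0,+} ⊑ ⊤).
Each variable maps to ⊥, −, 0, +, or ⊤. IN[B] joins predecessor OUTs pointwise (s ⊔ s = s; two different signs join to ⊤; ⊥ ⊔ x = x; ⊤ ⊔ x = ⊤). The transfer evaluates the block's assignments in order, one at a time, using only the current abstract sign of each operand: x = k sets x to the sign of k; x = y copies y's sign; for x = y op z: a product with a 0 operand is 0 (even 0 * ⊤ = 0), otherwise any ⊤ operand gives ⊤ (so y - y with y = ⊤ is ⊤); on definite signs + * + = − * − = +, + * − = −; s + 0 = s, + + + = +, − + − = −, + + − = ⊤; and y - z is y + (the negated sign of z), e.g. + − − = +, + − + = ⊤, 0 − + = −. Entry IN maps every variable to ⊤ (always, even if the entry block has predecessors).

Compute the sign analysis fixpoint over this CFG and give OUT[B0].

Answer: {a: ⊤, b: ⊤, c: ⊤, d: +, e: +, f: ⊤}

Trace:
Per-block solution:
  B0:   IN=(all ⊤)   OUT={d:+, e:+; rest ⊤}
  B1:   IN={d:+, e:+; rest ⊤}   OUT={c:0, d:+, e:+; rest ⊤}
  B2:   IN={c:0, d:+, e:+; rest ⊤}   OUT={c:0, d:0, e:+; rest ⊤}
  B3:   IN={c:0, d:0, e:+; rest ⊤}   OUT={c:0, d:0, e:+; rest ⊤}
  B4:   IN={c:0, e:+; rest ⊤}   OUT={b:+, c:0, e:+; rest ⊤}

Merge at B0 (entry node, so the boundary value (all ⊤) is joined with the incoming edge(s)): IN[B0] = (all ⊤) ⊔ OUT[B1] = {a: ⊤, b: ⊤, c: ⊤, d: ⊤, e: ⊤, f: ⊤}
Applying B0's transfer function to that IN value gives OUT[B0] (row B0 above).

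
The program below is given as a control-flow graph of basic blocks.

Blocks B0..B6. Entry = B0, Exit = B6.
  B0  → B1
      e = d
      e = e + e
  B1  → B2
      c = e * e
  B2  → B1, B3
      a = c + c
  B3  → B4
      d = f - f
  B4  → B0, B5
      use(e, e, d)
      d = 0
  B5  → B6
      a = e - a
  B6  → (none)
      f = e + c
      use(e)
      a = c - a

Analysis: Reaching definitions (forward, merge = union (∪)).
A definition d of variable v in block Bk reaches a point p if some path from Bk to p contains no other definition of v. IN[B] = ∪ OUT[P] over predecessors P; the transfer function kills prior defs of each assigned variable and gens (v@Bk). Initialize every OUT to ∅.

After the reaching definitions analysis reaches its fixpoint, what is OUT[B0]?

Answer: {a@B2, c@B1, d@B4, e@B0}

Trace:
Per-block solution:
  B0: | IN={a@B2, c@B1, d@B4, e@B0} | OUT={a@B2, c@B1, d@B4, e@B0}
  B1: | IN={a@B2, c@B1, d@B4, e@B0} | OUT={a@B2, c@B1, d@B4, e@B0}
  B2: | IN={a@B2, c@B1, d@B4, e@B0} | OUT={a@B2, c@B1, d@B4, e@B0}
  B3: | IN={a@B2, c@B1, d@B4, e@B0} | OUT={a@B2, c@B1, d@B3, e@B0}
  B4: | IN={a@B2, c@B1, d@B3, e@B0} | OUT={a@B2, c@B1, d@B4, e@B0}
  B5: | IN={a@B2, c@B1, d@B4, e@B0} | OUT={a@B5, c@B1, d@B4, e@B0}
  B6: | IN={a@B5, c@B1, d@B4, e@B0} | OUT={a@B6, c@B1, d@B4, e@B0, f@B6}

Merge at B0 (entry node, so the boundary value {} is joined with the incoming edge(s)): IN[B0] = {} ⊔ OUT[B4] = {a@B2, c@B1, d@B4, e@B0}
Applying B0's transfer function to that IN value gives OUT[B0] (row B0 above).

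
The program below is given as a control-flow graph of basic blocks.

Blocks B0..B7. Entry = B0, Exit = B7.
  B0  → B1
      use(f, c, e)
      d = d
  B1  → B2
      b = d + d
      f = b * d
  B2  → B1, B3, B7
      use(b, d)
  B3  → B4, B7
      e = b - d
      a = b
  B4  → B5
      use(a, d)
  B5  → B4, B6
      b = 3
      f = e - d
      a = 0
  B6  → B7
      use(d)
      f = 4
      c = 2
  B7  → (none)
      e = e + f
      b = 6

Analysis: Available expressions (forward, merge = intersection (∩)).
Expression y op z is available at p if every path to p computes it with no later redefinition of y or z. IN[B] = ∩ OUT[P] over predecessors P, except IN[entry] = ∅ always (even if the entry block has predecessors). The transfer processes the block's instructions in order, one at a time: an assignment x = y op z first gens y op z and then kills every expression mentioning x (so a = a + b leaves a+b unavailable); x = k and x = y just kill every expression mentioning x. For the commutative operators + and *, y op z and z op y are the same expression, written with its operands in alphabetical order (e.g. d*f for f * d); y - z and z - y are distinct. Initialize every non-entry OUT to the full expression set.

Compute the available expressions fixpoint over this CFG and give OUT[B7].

Answer: {d+d}

Derivation:
Fixpoint table:
  B0:  IN={}  OUT={}
  B1:  IN={}  OUT={b*d, d+d}
  B2:  IN={b*d, d+d}  OUT={b*d, d+d}
  B3:  IN={b*d, d+d}  OUT={b*d, b-d, d+d}
  B4:  IN={d+d}  OUT={d+d}
  B5:  IN={d+d}  OUT={d+d, e-d}
  B6:  IN={d+d, e-d}  OUT={d+d, e-d}
  B7:  IN={d+d}  OUT={d+d}

Merge at B7: IN[B7] = OUT[B2] ∩ OUT[B3] ∩ OUT[B6] = {d+d}
Applying B7's transfer function to that IN value gives OUT[B7] (row B7 above).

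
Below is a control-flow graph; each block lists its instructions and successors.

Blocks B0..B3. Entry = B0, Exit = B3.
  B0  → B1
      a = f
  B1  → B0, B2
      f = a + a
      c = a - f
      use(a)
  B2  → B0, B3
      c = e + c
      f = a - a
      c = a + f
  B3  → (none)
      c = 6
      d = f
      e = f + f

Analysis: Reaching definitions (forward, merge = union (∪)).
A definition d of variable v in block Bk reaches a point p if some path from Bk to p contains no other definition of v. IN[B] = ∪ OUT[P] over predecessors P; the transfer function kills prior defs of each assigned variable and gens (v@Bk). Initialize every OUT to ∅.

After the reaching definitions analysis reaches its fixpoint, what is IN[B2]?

Answer: {a@B0, c@B1, f@B1}

Working:
Per-block solution:
  B0:   IN={a@B0, c@B1, c@B2, f@B1, f@B2}   OUT={a@B0, c@B1, c@B2, f@B1, f@B2}
  B1:   IN={a@B0, c@B1, c@B2, f@B1, f@B2}   OUT={a@B0, c@B1, f@B1}
  B2:   IN={a@B0, c@B1, f@B1}   OUT={a@B0, c@B2, f@B2}
  B3:   IN={a@B0, c@B2, f@B2}   OUT={a@B0, c@B3, d@B3, e@B3, f@B2}

Merge at B2: IN[B2] = OUT[B1] = {a@B0, c@B1, f@B1}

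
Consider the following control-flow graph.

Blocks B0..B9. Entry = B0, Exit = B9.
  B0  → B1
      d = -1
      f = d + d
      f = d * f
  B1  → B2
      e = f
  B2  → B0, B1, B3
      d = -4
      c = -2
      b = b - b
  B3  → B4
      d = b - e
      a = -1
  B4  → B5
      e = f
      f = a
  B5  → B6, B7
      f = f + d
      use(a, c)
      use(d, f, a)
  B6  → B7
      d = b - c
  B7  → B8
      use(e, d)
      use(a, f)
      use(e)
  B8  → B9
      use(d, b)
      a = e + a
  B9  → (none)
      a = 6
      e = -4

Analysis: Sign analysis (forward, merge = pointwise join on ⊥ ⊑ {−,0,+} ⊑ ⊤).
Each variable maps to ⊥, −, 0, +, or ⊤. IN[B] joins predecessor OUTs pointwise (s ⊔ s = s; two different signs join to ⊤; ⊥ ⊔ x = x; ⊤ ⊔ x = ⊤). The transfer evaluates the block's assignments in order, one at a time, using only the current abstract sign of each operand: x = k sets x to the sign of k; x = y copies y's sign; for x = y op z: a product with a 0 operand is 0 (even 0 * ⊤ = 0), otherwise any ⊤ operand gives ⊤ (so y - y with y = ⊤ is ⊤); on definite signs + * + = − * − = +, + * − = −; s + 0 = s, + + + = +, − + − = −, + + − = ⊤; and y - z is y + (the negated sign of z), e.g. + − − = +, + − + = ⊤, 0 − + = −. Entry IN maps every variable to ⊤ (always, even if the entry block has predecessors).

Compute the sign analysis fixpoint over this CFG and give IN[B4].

Answer: {a: -, b: ⊤, c: -, d: ⊤, e: +, f: +}

Trace:
Fixpoint table:
  B0: | IN=(all ⊤) | OUT={d:-, f:+; rest ⊤}
  B1: | IN={d:-, f:+; rest ⊤} | OUT={d:-, e:+, f:+; rest ⊤}
  B2: | IN={d:-, e:+, f:+; rest ⊤} | OUT={c:-, d:-, e:+, f:+; rest ⊤}
  B3: | IN={c:-, d:-, e:+, f:+; rest ⊤} | OUT={a:-, c:-, e:+, f:+; rest ⊤}
  B4: | IN={a:-, c:-, e:+, f:+; rest ⊤} | OUT={a:-, c:-, e:+, f:-; rest ⊤}
  B5: | IN={a:-, c:-, e:+, f:-; rest ⊤} | OUT={a:-, c:-, e:+; rest ⊤}
  B6: | IN={a:-, c:-, e:+; rest ⊤} | OUT={a:-, c:-, e:+; rest ⊤}
  B7: | IN={a:-, c:-, e:+; rest ⊤} | OUT={a:-, c:-, e:+; rest ⊤}
  B8: | IN={a:-, c:-, e:+; rest ⊤} | OUT={c:-, e:+; rest ⊤}
  B9: | IN={c:-, e:+; rest ⊤} | OUT={a:+, c:-, e:-; rest ⊤}

Merge at B4: IN[B4] = OUT[B3] = {a: -, b: ⊤, c: -, d: ⊤, e: +, f: +}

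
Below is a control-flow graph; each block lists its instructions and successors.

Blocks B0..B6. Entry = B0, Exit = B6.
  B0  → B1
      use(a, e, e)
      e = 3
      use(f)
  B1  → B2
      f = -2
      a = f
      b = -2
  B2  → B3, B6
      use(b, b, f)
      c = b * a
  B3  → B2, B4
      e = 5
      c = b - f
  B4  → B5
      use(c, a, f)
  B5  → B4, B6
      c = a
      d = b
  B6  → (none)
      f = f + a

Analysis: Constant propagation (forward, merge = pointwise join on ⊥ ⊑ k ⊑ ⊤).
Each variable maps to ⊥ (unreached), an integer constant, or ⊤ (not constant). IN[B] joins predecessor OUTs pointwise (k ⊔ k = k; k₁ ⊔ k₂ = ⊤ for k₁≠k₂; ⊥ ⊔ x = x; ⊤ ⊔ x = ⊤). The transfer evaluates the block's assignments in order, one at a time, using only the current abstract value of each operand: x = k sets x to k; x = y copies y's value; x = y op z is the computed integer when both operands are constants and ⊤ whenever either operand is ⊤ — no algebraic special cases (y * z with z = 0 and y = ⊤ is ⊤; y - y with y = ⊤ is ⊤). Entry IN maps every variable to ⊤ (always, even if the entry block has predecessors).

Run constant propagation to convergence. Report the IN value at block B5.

Per-block solution:
  B0:  IN=(all ⊤)  OUT={e:3; rest ⊤}
  B1:  IN={e:3; rest ⊤}  OUT={a:-2, b:-2, e:3, f:-2; rest ⊤}
  B2:  IN={a:-2, b:-2, f:-2; rest ⊤}  OUT={a:-2, b:-2, c:4, f:-2; rest ⊤}
  B3:  IN={a:-2, b:-2, c:4, f:-2; rest ⊤}  OUT={a:-2, b:-2, c:0, e:5, f:-2; rest ⊤}
  B4:  IN={a:-2, b:-2, e:5, f:-2; rest ⊤}  OUT={a:-2, b:-2, e:5, f:-2; rest ⊤}
  B5:  IN={a:-2, b:-2, e:5, f:-2; rest ⊤}  OUT={a:-2, b:-2, c:-2, d:-2, e:5, f:-2; rest ⊤}
  B6:  IN={a:-2, b:-2, f:-2; rest ⊤}  OUT={a:-2, b:-2, f:-4; rest ⊤}

Merge at B5: IN[B5] = OUT[B4] = {a: -2, b: -2, c: ⊤, d: ⊤, e: 5, f: -2}

Answer: {a: -2, b: -2, c: ⊤, d: ⊤, e: 5, f: -2}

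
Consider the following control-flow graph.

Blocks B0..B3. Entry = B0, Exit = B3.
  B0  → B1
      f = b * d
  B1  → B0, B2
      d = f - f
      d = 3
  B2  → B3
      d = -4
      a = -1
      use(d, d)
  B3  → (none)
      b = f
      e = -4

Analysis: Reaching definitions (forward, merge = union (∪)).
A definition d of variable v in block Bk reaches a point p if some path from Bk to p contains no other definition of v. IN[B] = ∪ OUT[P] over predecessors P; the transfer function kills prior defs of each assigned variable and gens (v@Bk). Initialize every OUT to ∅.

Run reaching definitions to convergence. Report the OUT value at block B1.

Per-block solution:
  B0:  IN={d@B1, f@B0}  OUT={d@B1, f@B0}
  B1:  IN={d@B1, f@B0}  OUT={d@B1, f@B0}
  B2:  IN={d@B1, f@B0}  OUT={a@B2, d@B2, f@B0}
  B3:  IN={a@B2, d@B2, f@B0}  OUT={a@B2, b@B3, d@B2, e@B3, f@B0}

Merge at B1: IN[B1] = OUT[B0] = {d@B1, f@B0}
Applying B1's transfer function to that IN value gives OUT[B1] (row B1 above).

Answer: {d@B1, f@B0}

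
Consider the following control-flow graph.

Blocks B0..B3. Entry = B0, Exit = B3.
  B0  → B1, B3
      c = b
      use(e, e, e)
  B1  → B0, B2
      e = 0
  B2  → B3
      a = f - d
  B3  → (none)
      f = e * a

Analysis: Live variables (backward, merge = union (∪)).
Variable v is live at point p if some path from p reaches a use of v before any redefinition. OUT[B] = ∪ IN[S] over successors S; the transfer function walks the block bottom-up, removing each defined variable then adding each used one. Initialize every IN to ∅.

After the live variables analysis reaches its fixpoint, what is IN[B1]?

Fixpoint table:
  B0:  IN={a, b, d, e, f}  OUT={a, b, d, e, f}
  B1:  IN={a, b, d, f}  OUT={a, b, d, e, f}
  B2:  IN={d, e, f}  OUT={a, e}
  B3:  IN={a, e}  OUT={}

Merge at B1: OUT[B1] = IN[B0] ⊔ IN[B2] = {a, b, d, e, f}
Applying B1's transfer function to that OUT value gives IN[B1] (row B1 above).

Answer: {a, b, d, f}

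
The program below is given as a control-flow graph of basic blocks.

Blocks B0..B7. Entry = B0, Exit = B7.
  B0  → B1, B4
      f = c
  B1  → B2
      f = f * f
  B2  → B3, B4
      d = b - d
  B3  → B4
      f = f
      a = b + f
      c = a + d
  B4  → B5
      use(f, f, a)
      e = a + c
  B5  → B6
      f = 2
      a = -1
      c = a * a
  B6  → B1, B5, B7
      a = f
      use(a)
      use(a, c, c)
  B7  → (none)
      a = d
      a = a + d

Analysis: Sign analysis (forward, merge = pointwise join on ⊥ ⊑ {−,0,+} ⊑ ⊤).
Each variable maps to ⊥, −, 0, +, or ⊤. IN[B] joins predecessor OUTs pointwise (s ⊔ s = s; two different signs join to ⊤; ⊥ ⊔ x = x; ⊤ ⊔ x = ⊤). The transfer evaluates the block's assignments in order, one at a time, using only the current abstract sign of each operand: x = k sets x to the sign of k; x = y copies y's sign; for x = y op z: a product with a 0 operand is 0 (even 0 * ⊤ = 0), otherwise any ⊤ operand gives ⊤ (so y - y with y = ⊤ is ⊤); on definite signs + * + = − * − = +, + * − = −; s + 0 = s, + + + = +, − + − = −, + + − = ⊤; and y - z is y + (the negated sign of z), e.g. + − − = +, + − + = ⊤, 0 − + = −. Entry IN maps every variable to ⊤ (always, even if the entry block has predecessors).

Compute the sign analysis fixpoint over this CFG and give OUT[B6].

Per-block solution:
  B0: | IN=(all ⊤) | OUT=(all ⊤)
  B1: | IN=(all ⊤) | OUT=(all ⊤)
  B2: | IN=(all ⊤) | OUT=(all ⊤)
  B3: | IN=(all ⊤) | OUT=(all ⊤)
  B4: | IN=(all ⊤) | OUT=(all ⊤)
  B5: | IN=(all ⊤) | OUT={a:-, c:+, f:+; rest ⊤}
  B6: | IN={a:-, c:+, f:+; rest ⊤} | OUT={a:+, c:+, f:+; rest ⊤}
  B7: | IN={a:+, c:+, f:+; rest ⊤} | OUT={c:+, f:+; rest ⊤}

Merge at B6: IN[B6] = OUT[B5] = {a: -, b: ⊤, c: +, d: ⊤, e: ⊤, f: +}
Applying B6's transfer function to that IN value gives OUT[B6] (row B6 above).

Answer: {a: +, b: ⊤, c: +, d: ⊤, e: ⊤, f: +}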